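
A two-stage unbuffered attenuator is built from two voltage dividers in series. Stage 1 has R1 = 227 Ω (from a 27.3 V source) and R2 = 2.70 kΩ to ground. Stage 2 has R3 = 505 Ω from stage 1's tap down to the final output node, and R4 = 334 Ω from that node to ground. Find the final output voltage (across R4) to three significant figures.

Stage 2 presents R3+R4 = 839.0 Ω as a load on stage 1's tap.
Stage 1's lower leg becomes R2‖(R3+R4) = 640.1 Ω, so V_mid = 27.3 × 640.1/867.1 = 20.15 V.
Stage 2 is itself unloaded: V_out = V_mid × R4/(R3+R4) = 20.15 × 334/839.0 = 8.02 V.

V_out ≈ 8.02 V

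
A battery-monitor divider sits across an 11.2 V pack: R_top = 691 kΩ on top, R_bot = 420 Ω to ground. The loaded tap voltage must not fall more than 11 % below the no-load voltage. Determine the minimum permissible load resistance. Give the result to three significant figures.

R_L(min) ≈ 3.40 kΩ

Output resistance R_th = R_top‖R_bot = (691000 × 420)/691400 = 419.7 Ω.
The fractional drop is R_th/(R_th + R_L); requiring this ≤ 0.110 gives R_L ≥ R_th(1/0.110 − 1) = 419.7 × 8.091 = 3.40 kΩ.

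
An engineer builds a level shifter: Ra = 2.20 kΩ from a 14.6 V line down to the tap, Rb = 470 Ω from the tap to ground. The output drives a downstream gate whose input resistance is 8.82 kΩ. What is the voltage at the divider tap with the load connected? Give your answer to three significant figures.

V_out ≈ 2.46 V

The load sits in parallel with Rb: Rb‖R_L = (470 × 8820) / (470 + 8820) = 446.2 Ω.
V_out = 14.6 × 446.2 / (2200 + 446.2) = 14.6 × 446.2/2646 = 2.46 V.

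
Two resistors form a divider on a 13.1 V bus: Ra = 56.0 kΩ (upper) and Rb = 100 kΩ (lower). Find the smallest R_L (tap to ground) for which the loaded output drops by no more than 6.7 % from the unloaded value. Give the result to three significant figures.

Output resistance R_th = Ra‖Rb = (56.0 × 100)/156.0 = 35.90 kΩ.
The fractional drop is R_th/(R_th + R_L); requiring this ≤ 0.0670 gives R_L ≥ R_th(1/0.0670 − 1) = 35.90 × 13.93 = 500 kΩ.

R_L(min) ≈ 500 kΩ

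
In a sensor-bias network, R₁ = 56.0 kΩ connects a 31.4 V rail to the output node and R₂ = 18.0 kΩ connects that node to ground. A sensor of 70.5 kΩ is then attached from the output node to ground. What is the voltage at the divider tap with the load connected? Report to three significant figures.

V_out ≈ 6.40 V

The load sits in parallel with R₂: R₂‖R_L = (18.0 × 70.5) / (18.0 + 70.5) = 14.34 kΩ.
V_out = 31.4 × 14.34 / (56.0 + 14.34) = 31.4 × 14.34/70.34 = 6.40 V.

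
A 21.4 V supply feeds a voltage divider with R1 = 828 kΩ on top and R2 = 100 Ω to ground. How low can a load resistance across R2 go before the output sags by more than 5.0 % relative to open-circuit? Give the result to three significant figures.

R_L(min) ≈ 1.90 kΩ

Output resistance R_th = R1‖R2 = (828000 × 100)/828100 = 99.99 Ω.
The fractional drop is R_th/(R_th + R_L); requiring this ≤ 0.0500 gives R_L ≥ R_th(1/0.0500 − 1) = 99.99 × 19.00 = 1.90 kΩ.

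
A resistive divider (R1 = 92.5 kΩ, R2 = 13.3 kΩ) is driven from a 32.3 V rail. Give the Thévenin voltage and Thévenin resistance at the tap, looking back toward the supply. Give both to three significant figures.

V_th = 4.06 V, R_th = 11.6 kΩ

V_th is the open-circuit tap voltage: 32.3 × 13.3/(92.5 + 13.3) = 4.06 V.
With the supply zeroed, R1 and R2 appear in parallel from the tap: R_th = R1‖R2 = (92.5 × 13.3)/105.8 = 11.6 kΩ.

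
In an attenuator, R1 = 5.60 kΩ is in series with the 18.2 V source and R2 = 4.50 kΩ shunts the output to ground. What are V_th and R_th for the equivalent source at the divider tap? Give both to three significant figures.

V_th is the open-circuit tap voltage: 18.2 × 4.50/(5.60 + 4.50) = 8.11 V.
With the supply zeroed, R1 and R2 appear in parallel from the tap: R_th = R1‖R2 = (5.60 × 4.50)/10.10 = 2.50 kΩ.

V_th = 8.11 V, R_th = 2.50 kΩ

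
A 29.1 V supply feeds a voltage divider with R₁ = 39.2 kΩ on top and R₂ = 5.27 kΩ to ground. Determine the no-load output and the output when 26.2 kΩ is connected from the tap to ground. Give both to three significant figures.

Unloaded: 3.45 V; loaded: 2.93 V

Open-circuit: V = 29.1 × 5.27/(39.2 + 5.27) = 3.45 V.
With the load, R₂ becomes R₂‖R_L = 4.387 kΩ, so V = 29.1 × 4.387/43.59 = 2.93 V.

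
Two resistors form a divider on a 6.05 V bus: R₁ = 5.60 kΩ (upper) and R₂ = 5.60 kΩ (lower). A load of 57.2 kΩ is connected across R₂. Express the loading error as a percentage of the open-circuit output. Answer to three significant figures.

4.67 %

The divider's output (Thévenin) resistance is R₁‖R₂ = 2.800 kΩ.
Fractional drop under load = R_th/(R_th + R_L) = 2.800 / (2.800 + 57.2) = 0.04667.
So the output falls by 4.67 %.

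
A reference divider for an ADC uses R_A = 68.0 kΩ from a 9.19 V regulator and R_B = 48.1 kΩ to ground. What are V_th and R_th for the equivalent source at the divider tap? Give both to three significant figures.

V_th is the open-circuit tap voltage: 9.19 × 48.1/(68.0 + 48.1) = 3.81 V.
With the supply zeroed, R_A and R_B appear in parallel from the tap: R_th = R_A‖R_B = (68.0 × 48.1)/116.1 = 28.2 kΩ.

V_th = 3.81 V, R_th = 28.2 kΩ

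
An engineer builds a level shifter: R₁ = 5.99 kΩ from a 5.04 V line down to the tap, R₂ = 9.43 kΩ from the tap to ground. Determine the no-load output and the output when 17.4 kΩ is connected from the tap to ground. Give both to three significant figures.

Open-circuit: V = 5.04 × 9.43/(5.99 + 9.43) = 3.08 V.
With the load, R₂ becomes R₂‖R_L = 6.116 kΩ, so V = 5.04 × 6.116/12.11 = 2.55 V.

Unloaded: 3.08 V; loaded: 2.55 V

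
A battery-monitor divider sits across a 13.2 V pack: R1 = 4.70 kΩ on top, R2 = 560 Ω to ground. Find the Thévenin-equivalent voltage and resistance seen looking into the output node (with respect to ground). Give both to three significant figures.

V_th is the open-circuit tap voltage: 13.2 × 560/(4700 + 560) = 1.41 V.
With the supply zeroed, R1 and R2 appear in parallel from the tap: R_th = R1‖R2 = (4700 × 560)/5260 = 500 Ω.

V_th = 1.41 V, R_th = 500 Ω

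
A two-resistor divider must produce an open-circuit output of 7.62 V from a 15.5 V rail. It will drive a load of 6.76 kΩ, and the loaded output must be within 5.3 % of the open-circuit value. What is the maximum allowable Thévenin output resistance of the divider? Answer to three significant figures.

R_th ≤ 378 Ω

Loading drop = R_th/(R_th + R_L) ≤ 0.0530, so R_th ≤ R_L · ε/(1−ε) = 6.76 kΩ × 0.0530/0.9470 = 378 Ω.
(Any R1, R2 with R2/(R1+R2) = 0.492 and R1‖R2 ≤ 378 Ω will meet the spec.)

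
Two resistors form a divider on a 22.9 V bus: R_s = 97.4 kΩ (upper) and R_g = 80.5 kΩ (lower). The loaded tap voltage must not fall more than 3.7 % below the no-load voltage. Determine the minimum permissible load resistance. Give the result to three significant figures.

Output resistance R_th = R_s‖R_g = (97.4 × 80.5)/177.9 = 44.07 kΩ.
The fractional drop is R_th/(R_th + R_L); requiring this ≤ 0.0370 gives R_L ≥ R_th(1/0.0370 − 1) = 44.07 × 26.03 = 1.15 MΩ.

R_L(min) ≈ 1.15 MΩ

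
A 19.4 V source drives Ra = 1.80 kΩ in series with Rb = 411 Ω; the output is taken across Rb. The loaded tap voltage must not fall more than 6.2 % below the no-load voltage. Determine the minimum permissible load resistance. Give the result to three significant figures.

R_L(min) ≈ 5.06 kΩ

Output resistance R_th = Ra‖Rb = (1800 × 411)/2211 = 334.6 Ω.
The fractional drop is R_th/(R_th + R_L); requiring this ≤ 0.0620 gives R_L ≥ R_th(1/0.0620 − 1) = 334.6 × 15.13 = 5.06 kΩ.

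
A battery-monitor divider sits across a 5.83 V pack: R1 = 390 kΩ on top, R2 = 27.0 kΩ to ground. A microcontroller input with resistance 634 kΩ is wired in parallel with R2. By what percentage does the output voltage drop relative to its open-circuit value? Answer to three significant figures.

The divider's output (Thévenin) resistance is R1‖R2 = 25.25 kΩ.
Fractional drop under load = R_th/(R_th + R_L) = 25.25 / (25.25 + 634) = 0.03830.
So the output falls by 3.83 %.

3.83 %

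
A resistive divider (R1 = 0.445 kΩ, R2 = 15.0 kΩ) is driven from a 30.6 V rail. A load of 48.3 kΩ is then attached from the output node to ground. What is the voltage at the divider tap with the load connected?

The load sits in parallel with R2: R2‖R_L = (15000 × 48300) / (15000 + 48300) = 11450 Ω.
V_out = 30.6 × 11450 / (445 + 11450) = 30.6 × 11450/11890 = 29.5 V.

V_out ≈ 29.5 V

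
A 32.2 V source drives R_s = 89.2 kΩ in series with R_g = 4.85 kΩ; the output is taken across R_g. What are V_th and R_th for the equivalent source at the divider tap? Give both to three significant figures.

V_th is the open-circuit tap voltage: 32.2 × 4.85/(89.2 + 4.85) = 1.66 V.
With the supply zeroed, R_s and R_g appear in parallel from the tap: R_th = R_s‖R_g = (89.2 × 4.85)/94.05 = 4.60 kΩ.

V_th = 1.66 V, R_th = 4.60 kΩ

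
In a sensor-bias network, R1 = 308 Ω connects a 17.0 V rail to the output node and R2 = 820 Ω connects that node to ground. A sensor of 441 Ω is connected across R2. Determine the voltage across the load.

The load sits in parallel with R2: R2‖R_L = (820 × 441) / (820 + 441) = 286.8 Ω.
V_out = 17.0 × 286.8 / (308 + 286.8) = 17.0 × 286.8/594.8 = 8.20 V.
(Unloaded it would have been 12.4 V.)

V_out ≈ 8.20 V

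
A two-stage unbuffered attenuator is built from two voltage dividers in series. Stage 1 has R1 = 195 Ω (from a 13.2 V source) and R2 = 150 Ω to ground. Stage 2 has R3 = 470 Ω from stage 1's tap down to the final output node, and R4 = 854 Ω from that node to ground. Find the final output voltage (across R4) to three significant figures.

Stage 2 presents R3+R4 = 1324 Ω as a load on stage 1's tap.
Stage 1's lower leg becomes R2‖(R3+R4) = 134.7 Ω, so V_mid = 13.2 × 134.7/329.7 = 5.394 V.
Stage 2 is itself unloaded: V_out = V_mid × R4/(R3+R4) = 5.394 × 854/1324 = 3.48 V.

V_out ≈ 3.48 V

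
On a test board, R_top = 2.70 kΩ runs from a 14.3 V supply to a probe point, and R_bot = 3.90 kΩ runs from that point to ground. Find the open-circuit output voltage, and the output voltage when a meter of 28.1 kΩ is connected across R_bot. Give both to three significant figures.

Open-circuit: V = 14.3 × 3.90/(2.70 + 3.90) = 8.45 V.
With the load, R_bot becomes R_bot‖R_L = 3.425 kΩ, so V = 14.3 × 3.425/6.125 = 8.00 V.

Unloaded: 8.45 V; loaded: 8.00 V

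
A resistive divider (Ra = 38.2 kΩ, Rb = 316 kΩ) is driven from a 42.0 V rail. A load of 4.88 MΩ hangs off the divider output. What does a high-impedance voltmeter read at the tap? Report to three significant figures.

V_out ≈ 37.2 V

The load sits in parallel with Rb: Rb‖R_L = (316 × 4880) / (316 + 4880) = 296.8 kΩ.
V_out = 42.0 × 296.8 / (38.2 + 296.8) = 42.0 × 296.8/335.0 = 37.2 V.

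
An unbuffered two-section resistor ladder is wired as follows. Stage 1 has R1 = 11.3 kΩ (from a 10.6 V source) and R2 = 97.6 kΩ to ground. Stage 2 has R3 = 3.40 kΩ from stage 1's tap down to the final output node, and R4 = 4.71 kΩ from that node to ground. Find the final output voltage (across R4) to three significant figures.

V_out ≈ 2.45 V

Stage 2 presents R3+R4 = 8.110 kΩ as a load on stage 1's tap.
Stage 1's lower leg becomes R2‖(R3+R4) = 7.488 kΩ, so V_mid = 10.6 × 7.488/18.79 = 4.225 V.
Stage 2 is itself unloaded: V_out = V_mid × R4/(R3+R4) = 4.225 × 4.71/8.110 = 2.45 V.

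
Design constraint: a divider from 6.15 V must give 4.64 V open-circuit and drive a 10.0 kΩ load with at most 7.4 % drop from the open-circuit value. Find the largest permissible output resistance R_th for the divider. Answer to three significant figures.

R_th ≤ 799 Ω

Loading drop = R_th/(R_th + R_L) ≤ 0.0740, so R_th ≤ R_L · ε/(1−ε) = 10.0 kΩ × 0.0740/0.9260 = 799 Ω.
(Any R1, R2 with R2/(R1+R2) = 0.754 and R1‖R2 ≤ 799 Ω will meet the spec.)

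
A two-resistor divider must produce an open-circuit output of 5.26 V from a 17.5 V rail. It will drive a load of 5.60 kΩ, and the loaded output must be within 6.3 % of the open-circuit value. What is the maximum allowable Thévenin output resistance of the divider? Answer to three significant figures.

Loading drop = R_th/(R_th + R_L) ≤ 0.0630, so R_th ≤ R_L · ε/(1−ε) = 5.60 kΩ × 0.0630/0.9370 = 377 Ω.
(Any R1, R2 with R2/(R1+R2) = 0.301 and R1‖R2 ≤ 377 Ω will meet the spec.)

R_th ≤ 377 Ω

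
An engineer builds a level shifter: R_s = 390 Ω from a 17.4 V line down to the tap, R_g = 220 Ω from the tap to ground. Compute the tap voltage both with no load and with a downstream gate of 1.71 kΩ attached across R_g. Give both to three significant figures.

Open-circuit: V = 17.4 × 220/(390 + 220) = 6.28 V.
With the load, R_g becomes R_g‖R_L = 194.9 Ω, so V = 17.4 × 194.9/584.9 = 5.80 V.

Unloaded: 6.28 V; loaded: 5.80 V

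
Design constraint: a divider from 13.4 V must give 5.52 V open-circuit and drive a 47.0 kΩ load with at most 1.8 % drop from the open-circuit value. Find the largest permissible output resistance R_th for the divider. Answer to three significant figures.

Loading drop = R_th/(R_th + R_L) ≤ 0.0180, so R_th ≤ R_L · ε/(1−ε) = 47.0 kΩ × 0.0180/0.9820 = 862 Ω.

R_th ≤ 862 Ω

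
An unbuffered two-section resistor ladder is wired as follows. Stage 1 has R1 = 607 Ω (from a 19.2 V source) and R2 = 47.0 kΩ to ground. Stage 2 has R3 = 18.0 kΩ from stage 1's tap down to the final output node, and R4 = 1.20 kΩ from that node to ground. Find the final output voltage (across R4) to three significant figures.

V_out ≈ 1.15 V

Stage 2 presents R3+R4 = 19200 Ω as a load on stage 1's tap.
Stage 1's lower leg becomes R2‖(R3+R4) = 13630 Ω, so V_mid = 19.2 × 13630/14240 = 18.38 V.
Stage 2 is itself unloaded: V_out = V_mid × R4/(R3+R4) = 18.38 × 1200/19200 = 1.15 V.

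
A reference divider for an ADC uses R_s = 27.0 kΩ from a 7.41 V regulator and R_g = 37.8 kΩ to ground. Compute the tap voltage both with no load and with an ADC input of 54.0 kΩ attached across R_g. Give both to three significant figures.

Unloaded: 4.32 V; loaded: 3.35 V

Open-circuit: V = 7.41 × 37.8/(27.0 + 37.8) = 4.32 V.
With the load, R_g becomes R_g‖R_L = 22.24 kΩ, so V = 7.41 × 22.24/49.24 = 3.35 V.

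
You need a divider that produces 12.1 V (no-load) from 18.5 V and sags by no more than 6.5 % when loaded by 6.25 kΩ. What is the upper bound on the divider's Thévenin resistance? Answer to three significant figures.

R_th ≤ 434 Ω

Loading drop = R_th/(R_th + R_L) ≤ 0.0650, so R_th ≤ R_L · ε/(1−ε) = 6.25 kΩ × 0.0650/0.9350 = 434 Ω.
(Any R1, R2 with R2/(R1+R2) = 0.654 and R1‖R2 ≤ 434 Ω will meet the spec.)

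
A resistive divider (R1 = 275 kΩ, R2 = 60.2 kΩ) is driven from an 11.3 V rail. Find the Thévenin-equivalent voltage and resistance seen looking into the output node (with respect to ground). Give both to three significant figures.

V_th = 2.03 V, R_th = 49.4 kΩ

V_th is the open-circuit tap voltage: 11.3 × 60.2/(275 + 60.2) = 2.03 V.
With the supply zeroed, R1 and R2 appear in parallel from the tap: R_th = R1‖R2 = (275 × 60.2)/335.2 = 49.4 kΩ.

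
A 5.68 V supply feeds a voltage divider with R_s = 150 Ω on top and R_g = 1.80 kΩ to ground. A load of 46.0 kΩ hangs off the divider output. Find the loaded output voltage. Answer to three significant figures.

The load sits in parallel with R_g: R_g‖R_L = (1800 × 46000) / (1800 + 46000) = 1732 Ω.
V_out = 5.68 × 1732 / (150 + 1732) = 5.68 × 1732/1882 = 5.23 V.

V_out ≈ 5.23 V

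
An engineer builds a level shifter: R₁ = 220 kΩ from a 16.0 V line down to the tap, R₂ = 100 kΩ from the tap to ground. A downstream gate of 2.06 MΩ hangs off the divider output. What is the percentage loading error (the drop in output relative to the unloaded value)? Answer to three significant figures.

The divider's output (Thévenin) resistance is R₁‖R₂ = 68.75 kΩ.
Fractional drop under load = R_th/(R_th + R_L) = 68.75 / (68.75 + 2060) = 0.03230.
So the output falls by 3.23 %.

3.23 %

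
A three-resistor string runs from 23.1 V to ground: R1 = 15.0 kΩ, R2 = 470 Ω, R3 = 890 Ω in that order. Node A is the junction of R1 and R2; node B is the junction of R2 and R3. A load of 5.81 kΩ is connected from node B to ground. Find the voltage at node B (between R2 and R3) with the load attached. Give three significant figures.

At node B, R3 is in parallel with the load: R3‖R_L = 771.8 Ω.
Below node A the resistance is R2 + (R3‖R_L) = 1242 Ω, so V_A = 23.1 × 1242/16240 = 1.766 V.
Then V_B = V_A × (R3‖R_L)/(R2 + R3‖R_L) = 1.766 × 771.8/1242 = 1.10 V.

V ≈ 1.10 V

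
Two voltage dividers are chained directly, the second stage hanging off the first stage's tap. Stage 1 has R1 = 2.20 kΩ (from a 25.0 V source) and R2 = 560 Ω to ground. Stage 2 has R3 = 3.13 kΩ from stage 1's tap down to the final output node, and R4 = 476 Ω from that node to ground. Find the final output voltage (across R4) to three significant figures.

V_out ≈ 0.596 V

Stage 2 presents R3+R4 = 3606 Ω as a load on stage 1's tap.
Stage 1's lower leg becomes R2‖(R3+R4) = 484.7 Ω, so V_mid = 25.0 × 484.7/2685 = 4.514 V.
Stage 2 is itself unloaded: V_out = V_mid × R4/(R3+R4) = 4.514 × 476/3606 = 0.596 V.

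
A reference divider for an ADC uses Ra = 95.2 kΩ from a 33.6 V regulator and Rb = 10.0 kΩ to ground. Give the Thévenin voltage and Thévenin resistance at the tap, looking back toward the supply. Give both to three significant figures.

V_th is the open-circuit tap voltage: 33.6 × 10.0/(95.2 + 10.0) = 3.19 V.
With the supply zeroed, Ra and Rb appear in parallel from the tap: R_th = Ra‖Rb = (95.2 × 10.0)/105.2 = 9.05 kΩ.

V_th = 3.19 V, R_th = 9.05 kΩ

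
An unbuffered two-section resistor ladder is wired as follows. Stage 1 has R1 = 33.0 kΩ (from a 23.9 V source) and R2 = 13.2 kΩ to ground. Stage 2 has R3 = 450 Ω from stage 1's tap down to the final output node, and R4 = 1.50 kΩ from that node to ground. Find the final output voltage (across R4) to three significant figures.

V_out ≈ 0.900 V

Stage 2 presents R3+R4 = 1950 Ω as a load on stage 1's tap.
Stage 1's lower leg becomes R2‖(R3+R4) = 1699 Ω, so V_mid = 23.9 × 1699/34700 = 1.170 V.
Stage 2 is itself unloaded: V_out = V_mid × R4/(R3+R4) = 1.170 × 1500/1950 = 0.900 V.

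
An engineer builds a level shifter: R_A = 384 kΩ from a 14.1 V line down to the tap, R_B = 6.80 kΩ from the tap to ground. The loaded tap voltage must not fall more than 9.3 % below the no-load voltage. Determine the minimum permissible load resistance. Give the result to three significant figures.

Output resistance R_th = R_A‖R_B = (384 × 6.80)/390.8 = 6.682 kΩ.
The fractional drop is R_th/(R_th + R_L); requiring this ≤ 0.0930 gives R_L ≥ R_th(1/0.0930 − 1) = 6.682 × 9.753 = 65.2 kΩ.

R_L(min) ≈ 65.2 kΩ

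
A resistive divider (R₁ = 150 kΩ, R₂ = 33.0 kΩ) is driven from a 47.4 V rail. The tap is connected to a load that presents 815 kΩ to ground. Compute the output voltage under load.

The load sits in parallel with R₂: R₂‖R_L = (33.0 × 815) / (33.0 + 815) = 31.72 kΩ.
V_out = 47.4 × 31.72 / (150 + 31.72) = 47.4 × 31.72/181.7 = 8.27 V.
(Unloaded it would have been 8.55 V.)

V_out ≈ 8.27 V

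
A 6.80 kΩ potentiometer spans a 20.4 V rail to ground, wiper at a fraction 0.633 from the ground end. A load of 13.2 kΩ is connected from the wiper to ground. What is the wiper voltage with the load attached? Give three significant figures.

The wiper splits the pot into (1−α)R = 2.496 kΩ above and αR = 4.304 kΩ below.
Lower section ‖ load = 3.246 kΩ.
V_wiper = 20.4 × 3.246/(2.496 + 3.246) = 11.5 V.

V ≈ 11.5 V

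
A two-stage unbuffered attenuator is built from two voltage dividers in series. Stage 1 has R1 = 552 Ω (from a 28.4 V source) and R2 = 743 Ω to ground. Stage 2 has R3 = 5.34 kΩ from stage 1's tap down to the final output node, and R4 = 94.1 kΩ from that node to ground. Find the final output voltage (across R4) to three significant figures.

Stage 2 presents R3+R4 = 99440 Ω as a load on stage 1's tap.
Stage 1's lower leg becomes R2‖(R3+R4) = 737.5 Ω, so V_mid = 28.4 × 737.5/1289 = 16.24 V.
Stage 2 is itself unloaded: V_out = V_mid × R4/(R3+R4) = 16.24 × 94100/99440 = 15.4 V.

V_out ≈ 15.4 V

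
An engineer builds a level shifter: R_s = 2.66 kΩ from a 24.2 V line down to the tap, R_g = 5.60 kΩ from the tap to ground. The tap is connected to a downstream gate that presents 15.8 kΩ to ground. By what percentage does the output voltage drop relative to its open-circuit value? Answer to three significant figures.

10.2 %

Unloaded V = 24.2 × 5.60/8.260 = 16.407 V.
Loaded: R_g‖R_L = 4.135 kΩ, giving V = 24.2 × 4.135/6.795 = 14.726 V.
Drop = (16.407 − 14.726) / 16.407 = 10.2 %.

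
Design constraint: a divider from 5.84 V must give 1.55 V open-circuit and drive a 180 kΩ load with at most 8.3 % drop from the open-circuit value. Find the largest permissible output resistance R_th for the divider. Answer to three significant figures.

R_th ≤ 16.3 kΩ

Loading drop = R_th/(R_th + R_L) ≤ 0.0830, so R_th ≤ R_L · ε/(1−ε) = 180 kΩ × 0.0830/0.9170 = 16.3 kΩ.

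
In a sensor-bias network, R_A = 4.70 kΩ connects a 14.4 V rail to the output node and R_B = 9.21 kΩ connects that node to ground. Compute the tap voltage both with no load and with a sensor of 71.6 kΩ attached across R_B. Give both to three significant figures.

Unloaded: 9.53 V; loaded: 9.14 V

Open-circuit: V = 14.4 × 9.21/(4.70 + 9.21) = 9.53 V.
With the load, R_B becomes R_B‖R_L = 8.160 kΩ, so V = 14.4 × 8.160/12.86 = 9.14 V.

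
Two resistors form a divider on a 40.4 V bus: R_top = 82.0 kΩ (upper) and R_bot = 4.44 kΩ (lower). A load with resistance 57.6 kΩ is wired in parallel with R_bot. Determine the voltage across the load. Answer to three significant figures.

V_out ≈ 1.93 V

The load sits in parallel with R_bot: R_bot‖R_L = (4.44 × 57.6) / (4.44 + 57.6) = 4.122 kΩ.
V_out = 40.4 × 4.122 / (82.0 + 4.122) = 40.4 × 4.122/86.12 = 1.93 V.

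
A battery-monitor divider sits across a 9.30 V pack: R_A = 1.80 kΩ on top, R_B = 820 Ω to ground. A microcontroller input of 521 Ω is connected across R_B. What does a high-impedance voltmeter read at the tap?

The load sits in parallel with R_B: R_B‖R_L = (820 × 521) / (820 + 521) = 318.6 Ω.
V_out = 9.30 × 318.6 / (1800 + 318.6) = 9.30 × 318.6/2119 = 1.40 V.

V_out ≈ 1.40 V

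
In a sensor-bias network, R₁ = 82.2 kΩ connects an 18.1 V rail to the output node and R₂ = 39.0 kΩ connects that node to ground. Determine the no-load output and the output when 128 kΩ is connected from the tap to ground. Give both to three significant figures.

Open-circuit: V = 18.1 × 39.0/(82.2 + 39.0) = 5.82 V.
With the load, R₂ becomes R₂‖R_L = 29.89 kΩ, so V = 18.1 × 29.89/112.1 = 4.83 V.

Unloaded: 5.82 V; loaded: 4.83 V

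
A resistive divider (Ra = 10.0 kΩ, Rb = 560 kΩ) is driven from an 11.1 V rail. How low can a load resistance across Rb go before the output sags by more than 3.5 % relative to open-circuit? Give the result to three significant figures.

Output resistance R_th = Ra‖Rb = (10.0 × 560)/570.0 = 9.825 kΩ.
The fractional drop is R_th/(R_th + R_L); requiring this ≤ 0.0350 gives R_L ≥ R_th(1/0.0350 − 1) = 9.825 × 27.57 = 271 kΩ.

R_L(min) ≈ 271 kΩ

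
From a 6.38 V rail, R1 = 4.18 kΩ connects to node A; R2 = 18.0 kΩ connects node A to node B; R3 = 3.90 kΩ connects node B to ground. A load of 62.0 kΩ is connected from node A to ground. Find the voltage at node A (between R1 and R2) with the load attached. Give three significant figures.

V ≈ 5.07 V

Below node A the series string R2+R3 = 21.90 kΩ sits in parallel with the 62.0 kΩ load: 16.18 kΩ.
V_A = 6.38 × 16.18/(4.18 + 16.18) = 5.07 V.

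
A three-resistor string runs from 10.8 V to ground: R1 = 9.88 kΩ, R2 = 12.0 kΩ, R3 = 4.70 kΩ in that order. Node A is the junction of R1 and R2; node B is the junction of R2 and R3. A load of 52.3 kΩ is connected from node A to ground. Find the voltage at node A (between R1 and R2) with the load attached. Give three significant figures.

Below node A the series string R2+R3 = 16.70 kΩ sits in parallel with the 52.3 kΩ load: 12.66 kΩ.
V_A = 10.8 × 12.66/(9.88 + 12.66) = 6.07 V.

V ≈ 6.07 V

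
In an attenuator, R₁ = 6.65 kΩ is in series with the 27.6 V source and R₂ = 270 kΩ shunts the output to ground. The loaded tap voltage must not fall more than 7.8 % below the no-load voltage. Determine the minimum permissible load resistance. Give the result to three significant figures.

R_L(min) ≈ 76.7 kΩ

Output resistance R_th = R₁‖R₂ = (6.65 × 270)/276.6 = 6.490 kΩ.
The fractional drop is R_th/(R_th + R_L); requiring this ≤ 0.0780 gives R_L ≥ R_th(1/0.0780 − 1) = 6.490 × 11.82 = 76.7 kΩ.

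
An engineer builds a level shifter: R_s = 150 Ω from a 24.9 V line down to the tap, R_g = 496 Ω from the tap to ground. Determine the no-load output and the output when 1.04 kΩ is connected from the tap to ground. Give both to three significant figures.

Open-circuit: V = 24.9 × 496/(150 + 496) = 19.1 V.
With the load, R_g becomes R_g‖R_L = 335.8 Ω, so V = 24.9 × 335.8/485.8 = 17.2 V.

Unloaded: 19.1 V; loaded: 17.2 V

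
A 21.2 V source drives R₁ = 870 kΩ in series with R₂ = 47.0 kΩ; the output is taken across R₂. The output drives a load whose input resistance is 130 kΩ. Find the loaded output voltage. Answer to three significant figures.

The load sits in parallel with R₂: R₂‖R_L = (47.0 × 130) / (47.0 + 130) = 34.52 kΩ.
V_out = 21.2 × 34.52 / (870 + 34.52) = 21.2 × 34.52/904.5 = 0.809 V.

V_out ≈ 0.809 V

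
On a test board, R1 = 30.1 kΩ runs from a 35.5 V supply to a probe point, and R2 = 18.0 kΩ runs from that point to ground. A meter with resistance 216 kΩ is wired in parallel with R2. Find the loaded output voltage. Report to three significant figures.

V_out ≈ 12.6 V

The load sits in parallel with R2: R2‖R_L = (18.0 × 216) / (18.0 + 216) = 16.62 kΩ.
V_out = 35.5 × 16.62 / (30.1 + 16.62) = 35.5 × 16.62/46.72 = 12.6 V.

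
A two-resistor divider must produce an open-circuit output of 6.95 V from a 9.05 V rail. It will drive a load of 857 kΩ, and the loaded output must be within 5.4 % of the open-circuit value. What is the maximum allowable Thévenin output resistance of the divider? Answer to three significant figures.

R_th ≤ 48.9 kΩ

Loading drop = R_th/(R_th + R_L) ≤ 0.0540, so R_th ≤ R_L · ε/(1−ε) = 857 kΩ × 0.0540/0.9460 = 48.9 kΩ.
(Any R1, R2 with R2/(R1+R2) = 0.768 and R1‖R2 ≤ 48.9 kΩ will meet the spec.)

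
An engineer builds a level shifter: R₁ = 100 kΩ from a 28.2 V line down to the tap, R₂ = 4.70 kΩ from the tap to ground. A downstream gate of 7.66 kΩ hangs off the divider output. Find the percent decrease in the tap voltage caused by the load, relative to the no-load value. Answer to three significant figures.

36.9 %

The divider's output (Thévenin) resistance is R₁‖R₂ = 4.489 kΩ.
Fractional drop under load = R_th/(R_th + R_L) = 4.489 / (4.489 + 7.66) = 0.3695.
So the output falls by 36.9 %.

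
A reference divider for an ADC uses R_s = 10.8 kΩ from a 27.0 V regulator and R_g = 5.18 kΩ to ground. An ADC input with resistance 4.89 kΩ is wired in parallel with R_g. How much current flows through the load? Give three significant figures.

R_g‖R_L = 2.515 kΩ; V_out = 27.0 × 2.515/13.32 = 5.101 V.
I_L = V_out / R_L = 5.101 / 4.89 kΩ = 1.04 mA.

I_L ≈ 1.04 mA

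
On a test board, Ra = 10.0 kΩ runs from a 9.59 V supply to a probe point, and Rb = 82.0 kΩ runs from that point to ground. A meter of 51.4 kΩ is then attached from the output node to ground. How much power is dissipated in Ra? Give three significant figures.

Total resistance from the source is Ra + (Rb‖R_L) = 41.60 kΩ, so I = 9.59/41.60 kΩ = 0.2306 mA.
P = I²·Ra = (0.2306 mA)² × 10.0 kΩ = 0.532 mW.

P ≈ 0.532 mW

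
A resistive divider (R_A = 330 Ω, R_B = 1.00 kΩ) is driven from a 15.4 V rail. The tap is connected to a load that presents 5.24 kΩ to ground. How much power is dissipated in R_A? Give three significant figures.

Total resistance from the source is R_A + (R_B‖R_L) = 1170 Ω, so I = 15.4/1170 Ω = 13.17 mA.
P = I²·R_A = (13.17 mA)² × 330 Ω = 57.2 mW.

P ≈ 57.2 mW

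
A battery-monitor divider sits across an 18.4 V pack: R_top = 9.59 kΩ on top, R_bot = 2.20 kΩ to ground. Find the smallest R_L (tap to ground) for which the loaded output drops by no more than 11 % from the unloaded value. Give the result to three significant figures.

R_L(min) ≈ 14.5 kΩ

Output resistance R_th = R_top‖R_bot = (9.59 × 2.20)/11.79 = 1.789 kΩ.
The fractional drop is R_th/(R_th + R_L); requiring this ≤ 0.110 gives R_L ≥ R_th(1/0.110 − 1) = 1.789 × 8.091 = 14.5 kΩ.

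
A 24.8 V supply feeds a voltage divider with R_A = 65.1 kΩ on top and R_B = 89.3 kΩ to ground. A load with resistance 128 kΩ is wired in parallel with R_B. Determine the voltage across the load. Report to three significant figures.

V_out ≈ 11.1 V

The load sits in parallel with R_B: R_B‖R_L = (89.3 × 128) / (89.3 + 128) = 52.60 kΩ.
V_out = 24.8 × 52.60 / (65.1 + 52.60) = 24.8 × 52.60/117.7 = 11.1 V.
(Unloaded it would have been 14.3 V.)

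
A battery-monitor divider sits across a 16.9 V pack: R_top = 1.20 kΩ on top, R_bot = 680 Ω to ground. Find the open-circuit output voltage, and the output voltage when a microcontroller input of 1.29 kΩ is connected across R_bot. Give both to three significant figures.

Open-circuit: V = 16.9 × 680/(1200 + 680) = 6.11 V.
With the load, R_bot becomes R_bot‖R_L = 445.3 Ω, so V = 16.9 × 445.3/1645 = 4.57 V.

Unloaded: 6.11 V; loaded: 4.57 V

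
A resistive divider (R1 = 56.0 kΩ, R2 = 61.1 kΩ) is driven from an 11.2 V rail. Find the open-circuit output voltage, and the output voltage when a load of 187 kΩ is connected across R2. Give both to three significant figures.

Open-circuit: V = 11.2 × 61.1/(56.0 + 61.1) = 5.84 V.
With the load, R2 becomes R2‖R_L = 46.05 kΩ, so V = 11.2 × 46.05/102.1 = 5.05 V.

Unloaded: 5.84 V; loaded: 5.05 V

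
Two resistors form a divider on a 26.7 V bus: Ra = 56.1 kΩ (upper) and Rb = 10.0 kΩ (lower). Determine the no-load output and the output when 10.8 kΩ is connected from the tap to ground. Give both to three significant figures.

Open-circuit: V = 26.7 × 10.0/(56.1 + 10.0) = 4.04 V.
With the load, Rb becomes Rb‖R_L = 5.192 kΩ, so V = 26.7 × 5.192/61.29 = 2.26 V.

Unloaded: 4.04 V; loaded: 2.26 V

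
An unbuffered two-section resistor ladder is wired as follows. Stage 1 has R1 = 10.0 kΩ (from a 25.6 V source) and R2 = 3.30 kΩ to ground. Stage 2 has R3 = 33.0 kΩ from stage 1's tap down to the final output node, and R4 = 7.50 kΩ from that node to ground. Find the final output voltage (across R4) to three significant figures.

V_out ≈ 1.11 V

Stage 2 presents R3+R4 = 40.50 kΩ as a load on stage 1's tap.
Stage 1's lower leg becomes R2‖(R3+R4) = 3.051 kΩ, so V_mid = 25.6 × 3.051/13.05 = 5.985 V.
Stage 2 is itself unloaded: V_out = V_mid × R4/(R3+R4) = 5.985 × 7.50/40.50 = 1.11 V.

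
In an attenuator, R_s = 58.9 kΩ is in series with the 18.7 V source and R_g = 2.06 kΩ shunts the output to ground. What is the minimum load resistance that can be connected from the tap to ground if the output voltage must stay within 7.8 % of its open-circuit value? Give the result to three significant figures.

Output resistance R_th = R_s‖R_g = (58.9 × 2.06)/60.96 = 1.990 kΩ.
The fractional drop is R_th/(R_th + R_L); requiring this ≤ 0.0780 gives R_L ≥ R_th(1/0.0780 − 1) = 1.990 × 11.82 = 23.5 kΩ.

R_L(min) ≈ 23.5 kΩ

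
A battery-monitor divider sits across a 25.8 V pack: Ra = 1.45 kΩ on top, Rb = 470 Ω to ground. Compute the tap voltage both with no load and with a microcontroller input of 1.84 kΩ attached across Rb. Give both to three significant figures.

Open-circuit: V = 25.8 × 470/(1450 + 470) = 6.32 V.
With the load, Rb becomes Rb‖R_L = 374.4 Ω, so V = 25.8 × 374.4/1824 = 5.29 V.

Unloaded: 6.32 V; loaded: 5.29 V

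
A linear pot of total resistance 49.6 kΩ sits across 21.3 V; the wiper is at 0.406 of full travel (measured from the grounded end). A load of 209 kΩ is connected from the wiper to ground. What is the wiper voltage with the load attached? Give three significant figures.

V ≈ 8.18 V

The wiper splits the pot into (1−α)R = 29.46 kΩ above and αR = 20.14 kΩ below.
Lower section ‖ load = 18.37 kΩ.
V_wiper = 21.3 × 18.37/(29.46 + 18.37) = 8.18 V.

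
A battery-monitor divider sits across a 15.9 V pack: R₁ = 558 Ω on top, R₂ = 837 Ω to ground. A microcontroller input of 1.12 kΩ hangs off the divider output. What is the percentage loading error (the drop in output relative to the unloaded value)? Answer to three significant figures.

The divider's output (Thévenin) resistance is R₁‖R₂ = 334.8 Ω.
Fractional drop under load = R_th/(R_th + R_L) = 334.8 / (334.8 + 1120) = 0.2301.
So the output falls by 23.0 %.

23.0 %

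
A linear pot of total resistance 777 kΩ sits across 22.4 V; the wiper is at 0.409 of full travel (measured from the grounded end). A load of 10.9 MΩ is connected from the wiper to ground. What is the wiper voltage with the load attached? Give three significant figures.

V ≈ 9.01 V

The wiper splits the pot into (1−α)R = 459.2 kΩ above and αR = 317.8 kΩ below.
Lower section ‖ load = 308.8 kΩ.
V_wiper = 22.4 × 308.8/(459.2 + 308.8) = 9.01 V.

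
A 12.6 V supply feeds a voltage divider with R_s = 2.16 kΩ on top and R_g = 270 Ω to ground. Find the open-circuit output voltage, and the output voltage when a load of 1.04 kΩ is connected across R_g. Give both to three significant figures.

Open-circuit: V = 12.6 × 270/(2160 + 270) = 1.40 V.
With the load, R_g becomes R_g‖R_L = 214.4 Ω, so V = 12.6 × 214.4/2374 = 1.14 V.

Unloaded: 1.40 V; loaded: 1.14 V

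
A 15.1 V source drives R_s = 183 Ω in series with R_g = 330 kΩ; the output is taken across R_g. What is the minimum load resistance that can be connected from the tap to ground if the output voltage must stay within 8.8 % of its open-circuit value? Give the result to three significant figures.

R_L(min) ≈ 1.90 kΩ

Output resistance R_th = R_s‖R_g = (183 × 330000)/330200 = 182.9 Ω.
The fractional drop is R_th/(R_th + R_L); requiring this ≤ 0.0880 gives R_L ≥ R_th(1/0.0880 − 1) = 182.9 × 10.36 = 1.90 kΩ.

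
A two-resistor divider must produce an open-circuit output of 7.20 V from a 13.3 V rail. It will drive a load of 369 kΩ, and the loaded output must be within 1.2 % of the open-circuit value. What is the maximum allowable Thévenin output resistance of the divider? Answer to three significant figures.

Loading drop = R_th/(R_th + R_L) ≤ 0.0120, so R_th ≤ R_L · ε/(1−ε) = 369 kΩ × 0.0120/0.9880 = 4.48 kΩ.
(Any R1, R2 with R2/(R1+R2) = 0.541 and R1‖R2 ≤ 4.48 kΩ will meet the spec.)

R_th ≤ 4.48 kΩ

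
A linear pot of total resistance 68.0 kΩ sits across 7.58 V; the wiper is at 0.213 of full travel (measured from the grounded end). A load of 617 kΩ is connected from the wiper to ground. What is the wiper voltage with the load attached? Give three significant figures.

The wiper splits the pot into (1−α)R = 53.52 kΩ above and αR = 14.48 kΩ below.
Lower section ‖ load = 14.15 kΩ.
V_wiper = 7.58 × 14.15/(53.52 + 14.15) = 1.59 V.

V ≈ 1.59 V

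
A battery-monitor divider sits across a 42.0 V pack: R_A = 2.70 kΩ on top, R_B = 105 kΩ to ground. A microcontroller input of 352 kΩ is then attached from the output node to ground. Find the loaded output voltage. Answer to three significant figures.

The load sits in parallel with R_B: R_B‖R_L = (105 × 352) / (105 + 352) = 80.88 kΩ.
V_out = 42.0 × 80.88 / (2.70 + 80.88) = 42.0 × 80.88/83.58 = 40.6 V.
(Unloaded it would have been 40.9 V.)

V_out ≈ 40.6 V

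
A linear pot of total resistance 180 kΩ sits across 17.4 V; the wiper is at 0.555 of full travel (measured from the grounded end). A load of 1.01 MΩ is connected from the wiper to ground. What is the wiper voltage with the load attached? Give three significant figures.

The wiper splits the pot into (1−α)R = 80.10 kΩ above and αR = 99.90 kΩ below.
Lower section ‖ load = 90.91 kΩ.
V_wiper = 17.4 × 90.91/(80.10 + 90.91) = 9.25 V.

V ≈ 9.25 V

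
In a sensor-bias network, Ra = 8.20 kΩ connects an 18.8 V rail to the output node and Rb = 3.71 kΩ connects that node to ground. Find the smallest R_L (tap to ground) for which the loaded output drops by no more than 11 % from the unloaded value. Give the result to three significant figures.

Output resistance R_th = Ra‖Rb = (8.20 × 3.71)/11.91 = 2.554 kΩ.
The fractional drop is R_th/(R_th + R_L); requiring this ≤ 0.110 gives R_L ≥ R_th(1/0.110 − 1) = 2.554 × 8.091 = 20.7 kΩ.

R_L(min) ≈ 20.7 kΩ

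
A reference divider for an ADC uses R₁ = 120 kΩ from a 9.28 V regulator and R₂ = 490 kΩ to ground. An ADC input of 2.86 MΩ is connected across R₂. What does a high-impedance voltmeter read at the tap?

V_out ≈ 7.21 V

The load sits in parallel with R₂: R₂‖R_L = (490 × 2860) / (490 + 2860) = 418.3 kΩ.
V_out = 9.28 × 418.3 / (120 + 418.3) = 9.28 × 418.3/538.3 = 7.21 V.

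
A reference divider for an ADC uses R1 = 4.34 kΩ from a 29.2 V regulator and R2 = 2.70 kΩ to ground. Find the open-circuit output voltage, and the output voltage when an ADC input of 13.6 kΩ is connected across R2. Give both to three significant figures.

Unloaded: 11.2 V; loaded: 9.98 V

Open-circuit: V = 29.2 × 2.70/(4.34 + 2.70) = 11.2 V.
With the load, R2 becomes R2‖R_L = 2.253 kΩ, so V = 29.2 × 2.253/6.593 = 9.98 V.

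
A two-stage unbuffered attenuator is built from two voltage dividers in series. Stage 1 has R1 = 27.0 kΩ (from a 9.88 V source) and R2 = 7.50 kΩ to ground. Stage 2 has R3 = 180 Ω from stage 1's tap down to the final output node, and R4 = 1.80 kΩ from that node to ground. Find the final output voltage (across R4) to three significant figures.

V_out ≈ 0.493 V

Stage 2 presents R3+R4 = 1980 Ω as a load on stage 1's tap.
Stage 1's lower leg becomes R2‖(R3+R4) = 1566 Ω, so V_mid = 9.88 × 1566/28570 = 0.5418 V.
Stage 2 is itself unloaded: V_out = V_mid × R4/(R3+R4) = 0.5418 × 1800/1980 = 0.493 V.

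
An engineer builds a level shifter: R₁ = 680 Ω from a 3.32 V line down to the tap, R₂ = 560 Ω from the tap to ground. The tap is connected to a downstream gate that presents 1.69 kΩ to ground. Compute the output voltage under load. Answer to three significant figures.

The load sits in parallel with R₂: R₂‖R_L = (560 × 1690) / (560 + 1690) = 420.6 Ω.
V_out = 3.32 × 420.6 / (680 + 420.6) = 3.32 × 420.6/1101 = 1.27 V.

V_out ≈ 1.27 V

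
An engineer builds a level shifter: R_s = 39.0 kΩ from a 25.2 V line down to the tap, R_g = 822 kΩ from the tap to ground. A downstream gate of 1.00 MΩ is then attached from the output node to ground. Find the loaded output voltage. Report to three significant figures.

V_out ≈ 23.2 V

The load sits in parallel with R_g: R_g‖R_L = (822 × 1000) / (822 + 1000) = 451.2 kΩ.
V_out = 25.2 × 451.2 / (39.0 + 451.2) = 25.2 × 451.2/490.2 = 23.2 V.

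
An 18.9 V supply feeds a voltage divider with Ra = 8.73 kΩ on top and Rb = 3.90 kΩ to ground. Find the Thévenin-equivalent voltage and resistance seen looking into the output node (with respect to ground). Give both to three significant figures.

V_th = 5.84 V, R_th = 2.70 kΩ

V_th is the open-circuit tap voltage: 18.9 × 3.90/(8.73 + 3.90) = 5.84 V.
With the supply zeroed, Ra and Rb appear in parallel from the tap: R_th = Ra‖Rb = (8.73 × 3.90)/12.63 = 2.70 kΩ.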